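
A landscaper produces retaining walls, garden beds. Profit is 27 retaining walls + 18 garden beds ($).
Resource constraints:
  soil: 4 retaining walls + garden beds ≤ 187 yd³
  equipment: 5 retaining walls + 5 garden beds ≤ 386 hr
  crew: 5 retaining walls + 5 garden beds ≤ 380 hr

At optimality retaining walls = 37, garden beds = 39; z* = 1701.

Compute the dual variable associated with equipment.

Binding: soil and crew. Non-binding: equipment (6 unused).
Slack constraints have shadow price 0 (complementary slackness).
From A_Bᵀ y = c: 4·y_soil + 5·y_crew = 27; 1·y_soil + 5·y_crew = 18.
This yields shadow prices y_soil = 3, y_crew = 3.
Shadow price of equipment = 0.

0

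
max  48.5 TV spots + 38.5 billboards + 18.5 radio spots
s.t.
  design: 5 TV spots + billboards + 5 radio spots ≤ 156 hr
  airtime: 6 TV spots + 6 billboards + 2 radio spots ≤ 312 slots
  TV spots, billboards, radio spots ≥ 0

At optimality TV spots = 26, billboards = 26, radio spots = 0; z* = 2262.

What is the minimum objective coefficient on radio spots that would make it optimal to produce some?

Both design and airtime are binding at x*.
Dual feasibility on the basic columns requires 5·y_design + 6·y_airtime = 48.5, 1·y_design + 6·y_airtime = 38.5.
→ y_design = 2.5 and y_airtime = 6.
radio spots enters the basis when its profit ≥ yᵀa₃ = 2.5·5 + 6·2 = 24.5.

24.5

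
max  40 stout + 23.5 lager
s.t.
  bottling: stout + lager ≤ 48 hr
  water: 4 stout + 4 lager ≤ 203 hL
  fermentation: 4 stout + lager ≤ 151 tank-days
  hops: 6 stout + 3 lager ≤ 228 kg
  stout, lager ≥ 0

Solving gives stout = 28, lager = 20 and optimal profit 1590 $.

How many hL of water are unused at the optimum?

11

water used = 4·28 + 4·20 = 192; slack = 203 − 192 = 11.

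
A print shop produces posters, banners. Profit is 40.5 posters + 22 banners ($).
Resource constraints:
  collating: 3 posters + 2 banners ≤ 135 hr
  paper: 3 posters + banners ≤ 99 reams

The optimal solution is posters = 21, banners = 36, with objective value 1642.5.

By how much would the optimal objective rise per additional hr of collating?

8.5

Check each constraint at x*: collating 135/135 (tight); paper 99/99 (tight).
The binding rows give the dual system: 3·y_collating + 3·y_paper = 40.5 and 2·y_collating + 1·y_paper = 22.
Solving: y_collating = 8.5, y_paper = 5.
Shadow price of collating = 8.5.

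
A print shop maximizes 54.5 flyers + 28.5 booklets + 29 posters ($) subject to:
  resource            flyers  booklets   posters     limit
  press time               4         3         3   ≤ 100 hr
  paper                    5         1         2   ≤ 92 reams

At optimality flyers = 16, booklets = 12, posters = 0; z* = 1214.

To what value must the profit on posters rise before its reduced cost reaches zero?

At the optimum: press time uses 100 of 100 (binding); paper uses 92 of 92 (binding).
The binding rows give the dual system: 4·y_press time + 5·y_paper = 54.5 and 3·y_press time + 1·y_paper = 28.5.
Solving: y_press time = 8, y_paper = 4.5.
posters enters the basis when its profit ≥ yᵀa₃ = 8·3 + 4.5·2 = 33.

33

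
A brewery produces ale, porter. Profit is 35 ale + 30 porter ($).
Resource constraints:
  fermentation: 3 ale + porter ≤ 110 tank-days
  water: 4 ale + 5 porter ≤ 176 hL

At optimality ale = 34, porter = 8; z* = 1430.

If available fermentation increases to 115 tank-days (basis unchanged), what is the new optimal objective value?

1455

Check each constraint at x*: fermentation 110/110 (tight); water 176/176 (tight).
From A_Bᵀ y = c: 3·y_fermentation + 4·y_water = 35; 1·y_fermentation + 5·y_water = 30.
This yields shadow prices y_fermentation = 5, y_water = 5.
Δz = y_fermentation·Δb = 5 × (5) = 25, so new z* = 1430 + 25 = 1455.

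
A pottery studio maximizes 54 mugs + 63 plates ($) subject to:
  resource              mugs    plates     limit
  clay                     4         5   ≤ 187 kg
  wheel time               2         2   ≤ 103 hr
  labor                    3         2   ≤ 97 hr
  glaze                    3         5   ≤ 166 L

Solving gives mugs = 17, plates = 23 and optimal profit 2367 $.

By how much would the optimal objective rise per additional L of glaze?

Check each constraint at x*: clay 183/187 (slack 4); wheel time 80/103 (slack 23); labor 97/97 (tight); glaze 166/166 (tight).
Slack constraints have shadow price 0 (complementary slackness).
Dual feasibility on the basic columns requires 3·y_labor + 3·y_glaze = 54, 2·y_labor + 5·y_glaze = 63.
This yields shadow prices y_labor = 9, y_glaze = 9.
Shadow price of glaze = 9.

9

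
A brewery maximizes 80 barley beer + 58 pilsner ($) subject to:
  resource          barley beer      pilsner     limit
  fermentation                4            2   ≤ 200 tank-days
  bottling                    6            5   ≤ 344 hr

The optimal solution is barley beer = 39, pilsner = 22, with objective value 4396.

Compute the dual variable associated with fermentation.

6.5

Check each constraint at x*: fermentation 200/200 (tight); bottling 344/344 (tight).
From A_Bᵀ y = c: 4·y_fermentation + 6·y_bottling = 80; 2·y_fermentation + 5·y_bottling = 58.
Solving: y_fermentation = 6.5, y_bottling = 9.
Shadow price of fermentation = 6.5.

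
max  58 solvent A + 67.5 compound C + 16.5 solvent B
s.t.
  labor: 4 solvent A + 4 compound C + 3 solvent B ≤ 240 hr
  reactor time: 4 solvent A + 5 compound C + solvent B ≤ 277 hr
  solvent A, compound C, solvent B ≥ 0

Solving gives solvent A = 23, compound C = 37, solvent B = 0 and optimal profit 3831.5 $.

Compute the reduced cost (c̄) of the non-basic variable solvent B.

Check each constraint at x*: labor 240/240 (tight); reactor time 277/277 (tight).
The binding rows give the dual system: 4·y_labor + 4·y_reactor time = 58 and 4·y_labor + 5·y_reactor time = 67.5.
This yields shadow prices y_labor = 5, y_reactor time = 9.5.
Reduced cost of solvent B: c₃ − yᵀa₃ = 16.5 − (5·3 + 9.5·1) = 16.5 − 24.5 = -8.

-8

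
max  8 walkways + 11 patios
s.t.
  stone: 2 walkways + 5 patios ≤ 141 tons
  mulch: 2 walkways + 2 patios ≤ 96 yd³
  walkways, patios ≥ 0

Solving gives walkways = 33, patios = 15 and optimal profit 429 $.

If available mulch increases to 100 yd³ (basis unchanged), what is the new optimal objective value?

Check each constraint at x*: stone 141/141 (tight); mulch 96/96 (tight).
From A_Bᵀ y = c: 2·y_stone + 2·y_mulch = 8; 5·y_stone + 2·y_mulch = 11.
→ y_stone = 1 and y_mulch = 3.
Δz = y_mulch·Δb = 3 × (4) = 12, so new z* = 429 + 12 = 441.

441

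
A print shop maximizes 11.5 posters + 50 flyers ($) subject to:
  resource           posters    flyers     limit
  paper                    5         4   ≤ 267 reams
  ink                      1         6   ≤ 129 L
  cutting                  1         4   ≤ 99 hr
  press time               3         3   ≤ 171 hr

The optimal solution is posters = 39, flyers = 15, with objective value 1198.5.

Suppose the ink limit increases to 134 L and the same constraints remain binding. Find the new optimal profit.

Binding: ink and cutting. Non-binding: paper (12 unused), press time (9 unused).
Since paper, press time are not tight, their duals are 0.
Dual feasibility on the basic columns requires 1·y_ink + 1·y_cutting = 11.5, 6·y_ink + 4·y_cutting = 50.
→ y_ink = 2 and y_cutting = 9.5.
Δz = y_ink·Δb = 2 × (5) = 10, so new z* = 1198.5 + 10 = 1208.5.

1208.5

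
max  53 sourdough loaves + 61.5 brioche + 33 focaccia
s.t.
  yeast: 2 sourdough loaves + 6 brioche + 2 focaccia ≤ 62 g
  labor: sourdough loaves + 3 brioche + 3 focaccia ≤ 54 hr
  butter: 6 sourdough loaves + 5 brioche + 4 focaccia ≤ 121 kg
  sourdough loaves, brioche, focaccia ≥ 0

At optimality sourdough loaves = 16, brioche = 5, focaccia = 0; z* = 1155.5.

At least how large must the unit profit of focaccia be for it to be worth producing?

At the optimum: yeast uses 62 of 62 (binding); labor uses 31 of 54 (slack = 23); butter uses 121 of 121 (binding).
Slack constraints have shadow price 0 (complementary slackness).
From A_Bᵀ y = c: 2·y_yeast + 6·y_butter = 53; 6·y_yeast + 5·y_butter = 61.5.
This yields shadow prices y_yeast = 4, y_butter = 7.5.
focaccia enters the basis when its profit ≥ yᵀa₃ = 4·2 + 7.5·4 = 38.

38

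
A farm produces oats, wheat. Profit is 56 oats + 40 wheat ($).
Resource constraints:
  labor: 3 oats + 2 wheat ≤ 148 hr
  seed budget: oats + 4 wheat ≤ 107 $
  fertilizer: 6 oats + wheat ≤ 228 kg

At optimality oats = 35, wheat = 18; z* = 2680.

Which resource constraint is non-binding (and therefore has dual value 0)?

labor: 141/148 (slack 7)
seed budget: 107/107 (binding)
fertilizer: 228/228 (binding)
By complementary slackness, a constraint with positive slack has shadow price 0 → labor.

labor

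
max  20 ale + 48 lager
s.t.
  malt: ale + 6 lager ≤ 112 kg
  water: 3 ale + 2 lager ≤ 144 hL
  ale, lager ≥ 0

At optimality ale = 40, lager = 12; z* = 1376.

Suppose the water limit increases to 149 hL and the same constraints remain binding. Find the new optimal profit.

1398.5

Check each constraint at x*: malt 112/112 (tight); water 144/144 (tight).
From A_Bᵀ y = c: 1·y_malt + 3·y_water = 20; 6·y_malt + 2·y_water = 48.
This yields shadow prices y_malt = 6.5, y_water = 4.5.
Δz = y_water·Δb = 4.5 × (5) = 22.5, so new z* = 1376 + 22.5 = 1398.5.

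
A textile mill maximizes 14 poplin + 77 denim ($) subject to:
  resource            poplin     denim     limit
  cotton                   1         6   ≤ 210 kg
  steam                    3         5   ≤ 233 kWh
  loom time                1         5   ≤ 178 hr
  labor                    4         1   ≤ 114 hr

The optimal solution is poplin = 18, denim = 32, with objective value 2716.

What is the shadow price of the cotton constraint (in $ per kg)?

7

Check each constraint at x*: cotton 210/210 (tight); steam 214/233 (slack 19); loom time 178/178 (tight); labor 104/114 (slack 10).
By complementary slackness, y = 0 for the non-binding constraints.
From A_Bᵀ y = c: 1·y_cotton + 1·y_loom time = 14; 6·y_cotton + 5·y_loom time = 77.
→ y_cotton = 7 and y_loom time = 7.
Shadow price of cotton = 7.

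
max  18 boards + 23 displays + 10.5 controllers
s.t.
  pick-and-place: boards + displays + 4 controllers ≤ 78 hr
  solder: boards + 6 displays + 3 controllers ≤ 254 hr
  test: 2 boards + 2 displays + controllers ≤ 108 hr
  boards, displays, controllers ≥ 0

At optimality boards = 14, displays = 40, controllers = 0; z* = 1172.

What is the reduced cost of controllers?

-1

Check each constraint at x*: pick-and-place 54/78 (slack 24); solder 254/254 (tight); test 108/108 (tight).
Since pick-and-place is not tight, its dual is 0.
Dual feasibility on the basic columns requires 1·y_solder + 2·y_test = 18, 6·y_solder + 2·y_test = 23.
This yields shadow prices y_solder = 1, y_test = 8.5.
Reduced cost of controllers: c₃ − yᵀa₃ = 10.5 − (1·3 + 8.5·1) = 10.5 − 11.5 = -1.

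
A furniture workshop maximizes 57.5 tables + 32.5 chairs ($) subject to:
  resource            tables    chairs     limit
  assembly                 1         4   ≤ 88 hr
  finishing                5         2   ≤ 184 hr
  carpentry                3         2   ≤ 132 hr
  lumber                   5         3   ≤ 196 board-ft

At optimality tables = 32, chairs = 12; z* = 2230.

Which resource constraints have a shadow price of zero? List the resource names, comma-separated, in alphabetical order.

assembly, carpentry

assembly: 80/88 (slack 8)
finishing: 184/184 (binding)
carpentry: 120/132 (slack 12)
lumber: 196/196 (binding)
By complementary slackness, a constraint with positive slack has shadow price 0 → assembly, carpentry.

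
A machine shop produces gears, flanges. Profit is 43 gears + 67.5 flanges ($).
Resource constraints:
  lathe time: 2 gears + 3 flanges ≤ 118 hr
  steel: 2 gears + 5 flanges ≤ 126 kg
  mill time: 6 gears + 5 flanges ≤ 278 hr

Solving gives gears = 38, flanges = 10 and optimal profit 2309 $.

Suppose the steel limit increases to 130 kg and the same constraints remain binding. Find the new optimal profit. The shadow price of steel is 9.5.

2347

Δb = 4, so new z* = 2309 + (9.5)·(4) = 2309 + 38 = 2347.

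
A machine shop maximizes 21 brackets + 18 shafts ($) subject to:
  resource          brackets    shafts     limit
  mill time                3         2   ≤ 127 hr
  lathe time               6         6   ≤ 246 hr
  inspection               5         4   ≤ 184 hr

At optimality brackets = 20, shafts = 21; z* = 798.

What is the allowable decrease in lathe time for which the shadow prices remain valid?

Binding constraints: lathe time, inspection. The basis is B = [[6,6],[5,4]] with det -6.
Per unit decrease in lathe time, x* moves by d = (0.6667, -0.8333).
The basis stays optimal until shafts reaches 0; allowable decrease = 25.2 hr.

25.2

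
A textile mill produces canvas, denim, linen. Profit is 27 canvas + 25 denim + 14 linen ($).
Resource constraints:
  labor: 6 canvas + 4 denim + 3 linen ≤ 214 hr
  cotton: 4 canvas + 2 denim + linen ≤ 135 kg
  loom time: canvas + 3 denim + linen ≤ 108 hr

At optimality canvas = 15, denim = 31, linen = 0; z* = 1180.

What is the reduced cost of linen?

At the optimum: labor uses 214 of 214 (binding); cotton uses 122 of 135 (slack = 13); loom time uses 108 of 108 (binding).
Slack constraints have shadow price 0 (complementary slackness).
Dual feasibility on the basic columns requires 6·y_labor + 1·y_loom time = 27, 4·y_labor + 3·y_loom time = 25.
→ y_labor = 4 and y_loom time = 3.
Reduced cost of linen: c₃ − yᵀa₃ = 14 − (4·3 + 3·1) = 14 − 15 = -1.

-1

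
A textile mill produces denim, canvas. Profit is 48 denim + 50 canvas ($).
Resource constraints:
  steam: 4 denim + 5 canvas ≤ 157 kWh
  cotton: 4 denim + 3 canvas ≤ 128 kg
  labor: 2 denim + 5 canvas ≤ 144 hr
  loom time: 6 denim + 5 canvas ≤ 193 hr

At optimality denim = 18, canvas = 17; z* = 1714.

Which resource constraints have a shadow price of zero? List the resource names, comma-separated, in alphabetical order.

steam: 157/157 (binding)
cotton: 123/128 (slack 5)
labor: 121/144 (slack 23)
loom time: 193/193 (binding)
By complementary slackness, a constraint with positive slack has shadow price 0 → cotton, labor.

cotton, labor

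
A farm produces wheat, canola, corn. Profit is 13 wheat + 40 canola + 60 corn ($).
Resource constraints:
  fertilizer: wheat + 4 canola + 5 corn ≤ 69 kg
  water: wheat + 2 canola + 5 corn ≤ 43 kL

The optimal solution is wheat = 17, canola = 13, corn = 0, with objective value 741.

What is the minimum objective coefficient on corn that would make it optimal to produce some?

65

At the optimum: fertilizer uses 69 of 69 (binding); water uses 43 of 43 (binding).
The binding rows give the dual system: 1·y_fertilizer + 1·y_water = 13 and 4·y_fertilizer + 2·y_water = 40.
This yields shadow prices y_fertilizer = 7, y_water = 6.
corn enters the basis when its profit ≥ yᵀa₃ = 7·5 + 6·5 = 65.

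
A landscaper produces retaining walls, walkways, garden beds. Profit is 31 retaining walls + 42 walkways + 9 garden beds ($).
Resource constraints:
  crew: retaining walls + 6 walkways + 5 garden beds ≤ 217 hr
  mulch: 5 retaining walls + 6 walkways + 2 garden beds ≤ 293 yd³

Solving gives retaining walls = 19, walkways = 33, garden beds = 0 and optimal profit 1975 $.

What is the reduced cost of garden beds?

-8

At the optimum: crew uses 217 of 217 (binding); mulch uses 293 of 293 (binding).
The binding rows give the dual system: 1·y_crew + 5·y_mulch = 31 and 6·y_crew + 6·y_mulch = 42.
→ y_crew = 1 and y_mulch = 6.
Reduced cost of garden beds: c₃ − yᵀa₃ = 9 − (1·5 + 6·2) = 9 − 17 = -8.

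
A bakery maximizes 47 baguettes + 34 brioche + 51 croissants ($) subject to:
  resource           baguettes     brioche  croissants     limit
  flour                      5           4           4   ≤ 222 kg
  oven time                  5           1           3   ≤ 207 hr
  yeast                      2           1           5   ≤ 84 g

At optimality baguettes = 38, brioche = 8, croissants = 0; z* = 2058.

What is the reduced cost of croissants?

-7

Binding: flour and yeast. Non-binding: oven time (9 unused).
Slack constraints have shadow price 0 (complementary slackness).
Dual feasibility on the basic columns requires 5·y_flour + 2·y_yeast = 47, 4·y_flour + 1·y_yeast = 34.
This yields shadow prices y_flour = 7, y_yeast = 6.
Reduced cost of croissants: c₃ − yᵀa₃ = 51 − (7·4 + 6·5) = 51 − 58 = -7.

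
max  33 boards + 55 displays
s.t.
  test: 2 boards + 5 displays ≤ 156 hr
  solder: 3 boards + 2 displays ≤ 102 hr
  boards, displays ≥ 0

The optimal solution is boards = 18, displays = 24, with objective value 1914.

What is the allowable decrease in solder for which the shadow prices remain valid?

39.6

Binding constraints: test, solder. The basis is B = [[2,5],[3,2]] with det -11.
Per unit decrease in solder, x* moves by d = (-0.4545, 0.1818).
The basis stays optimal until boards reaches 0; allowable decrease = 39.6 hr.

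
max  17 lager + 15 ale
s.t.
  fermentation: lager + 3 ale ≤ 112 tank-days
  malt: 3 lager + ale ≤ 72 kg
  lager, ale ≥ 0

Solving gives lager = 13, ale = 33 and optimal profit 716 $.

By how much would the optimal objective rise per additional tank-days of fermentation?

3.5

At the optimum: fermentation uses 112 of 112 (binding); malt uses 72 of 72 (binding).
From A_Bᵀ y = c: 1·y_fermentation + 3·y_malt = 17; 3·y_fermentation + 1·y_malt = 15.
→ y_fermentation = 3.5 and y_malt = 4.5.
Shadow price of fermentation = 3.5.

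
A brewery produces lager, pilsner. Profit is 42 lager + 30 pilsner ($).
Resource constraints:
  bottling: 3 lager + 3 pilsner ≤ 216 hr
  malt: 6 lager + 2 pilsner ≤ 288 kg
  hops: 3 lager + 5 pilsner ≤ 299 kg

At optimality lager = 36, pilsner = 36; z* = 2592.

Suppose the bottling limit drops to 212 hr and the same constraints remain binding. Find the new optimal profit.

Binding: bottling and malt. Non-binding: hops (11 unused).
Slack constraints have shadow price 0 (complementary slackness).
Dual feasibility on the basic columns requires 3·y_bottling + 6·y_malt = 42, 3·y_bottling + 2·y_malt = 30.
→ y_bottling = 8 and y_malt = 3.
Δz = y_bottling·Δb = 8 × (-4) = -32, so new z* = 2592 − 32 = 2560.

2560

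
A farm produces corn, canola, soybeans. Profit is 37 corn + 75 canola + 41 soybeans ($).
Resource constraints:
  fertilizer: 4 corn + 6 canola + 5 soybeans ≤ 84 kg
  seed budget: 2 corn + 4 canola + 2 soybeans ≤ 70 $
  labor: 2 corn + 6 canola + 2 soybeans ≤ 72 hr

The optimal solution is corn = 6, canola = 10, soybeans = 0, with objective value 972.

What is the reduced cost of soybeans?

Check each constraint at x*: fertilizer 84/84 (tight); seed budget 52/70 (slack 18); labor 72/72 (tight).
Since seed budget is not tight, its dual is 0.
From A_Bᵀ y = c: 4·y_fertilizer + 2·y_labor = 37; 6·y_fertilizer + 6·y_labor = 75.
→ y_fertilizer = 6 and y_labor = 6.5.
Reduced cost of soybeans: c₃ − yᵀa₃ = 41 − (6·5 + 6.5·2) = 41 − 43 = -2.

-2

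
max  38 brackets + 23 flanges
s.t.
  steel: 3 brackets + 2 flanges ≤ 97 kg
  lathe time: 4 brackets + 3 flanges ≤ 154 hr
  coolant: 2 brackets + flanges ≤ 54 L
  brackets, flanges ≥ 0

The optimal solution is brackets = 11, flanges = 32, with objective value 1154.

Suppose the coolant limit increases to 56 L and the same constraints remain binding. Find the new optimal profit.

1168

At the optimum: steel uses 97 of 97 (binding); lathe time uses 140 of 154 (slack = 14); coolant uses 54 of 54 (binding).
Slack constraints have shadow price 0 (complementary slackness).
From A_Bᵀ y = c: 3·y_steel + 2·y_coolant = 38; 2·y_steel + 1·y_coolant = 23.
This yields shadow prices y_steel = 8, y_coolant = 7.
Δz = y_coolant·Δb = 7 × (2) = 14, so new z* = 1154 + 14 = 1168.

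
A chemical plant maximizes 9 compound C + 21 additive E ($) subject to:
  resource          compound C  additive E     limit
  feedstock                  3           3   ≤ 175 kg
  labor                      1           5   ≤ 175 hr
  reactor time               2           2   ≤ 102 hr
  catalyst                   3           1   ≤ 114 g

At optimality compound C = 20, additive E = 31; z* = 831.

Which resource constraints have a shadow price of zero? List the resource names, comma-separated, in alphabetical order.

feedstock: 153/175 (slack 22)
labor: 175/175 (binding)
reactor time: 102/102 (binding)
catalyst: 91/114 (slack 23)
By complementary slackness, a constraint with positive slack has shadow price 0 → catalyst, feedstock.

catalyst, feedstock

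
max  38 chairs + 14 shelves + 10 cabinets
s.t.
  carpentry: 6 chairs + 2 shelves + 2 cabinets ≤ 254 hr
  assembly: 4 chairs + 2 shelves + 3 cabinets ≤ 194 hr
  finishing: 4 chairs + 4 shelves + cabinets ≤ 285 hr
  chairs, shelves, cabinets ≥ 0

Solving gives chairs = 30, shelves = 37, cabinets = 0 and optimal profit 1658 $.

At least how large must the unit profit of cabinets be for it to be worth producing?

16

Check each constraint at x*: carpentry 254/254 (tight); assembly 194/194 (tight); finishing 268/285 (slack 17).
Since finishing is not tight, its dual is 0.
The binding rows give the dual system: 6·y_carpentry + 4·y_assembly = 38 and 2·y_carpentry + 2·y_assembly = 14.
Solving: y_carpentry = 5, y_assembly = 2.
cabinets enters the basis when its profit ≥ yᵀa₃ = 5·2 + 2·3 = 16.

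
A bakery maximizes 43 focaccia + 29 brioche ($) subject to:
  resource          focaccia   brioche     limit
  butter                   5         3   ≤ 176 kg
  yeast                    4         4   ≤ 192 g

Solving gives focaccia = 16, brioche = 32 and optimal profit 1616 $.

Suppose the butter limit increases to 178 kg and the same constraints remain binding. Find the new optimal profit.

At the optimum: butter uses 176 of 176 (binding); yeast uses 192 of 192 (binding).
The binding rows give the dual system: 5·y_butter + 4·y_yeast = 43 and 3·y_butter + 4·y_yeast = 29.
→ y_butter = 7 and y_yeast = 2.
Δz = y_butter·Δb = 7 × (2) = 14, so new z* = 1616 + 14 = 1630.

1630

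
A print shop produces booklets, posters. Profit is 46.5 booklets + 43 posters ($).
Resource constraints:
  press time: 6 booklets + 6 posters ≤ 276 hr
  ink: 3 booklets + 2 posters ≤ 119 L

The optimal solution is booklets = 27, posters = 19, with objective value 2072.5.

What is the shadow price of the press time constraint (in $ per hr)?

Both press time and ink are binding at x*.
The binding rows give the dual system: 6·y_press time + 3·y_ink = 46.5 and 6·y_press time + 2·y_ink = 43.
This yields shadow prices y_press time = 6, y_ink = 3.5.
Shadow price of press time = 6.

6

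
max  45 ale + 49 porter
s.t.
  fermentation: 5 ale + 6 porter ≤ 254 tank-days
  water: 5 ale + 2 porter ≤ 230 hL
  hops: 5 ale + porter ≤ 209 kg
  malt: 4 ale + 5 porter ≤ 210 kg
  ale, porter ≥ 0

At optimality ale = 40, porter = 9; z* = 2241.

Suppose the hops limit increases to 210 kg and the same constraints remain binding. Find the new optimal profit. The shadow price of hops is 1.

2242

Δb = 1, so new z* = 2241 + (1)·(1) = 2241 + 1 = 2242.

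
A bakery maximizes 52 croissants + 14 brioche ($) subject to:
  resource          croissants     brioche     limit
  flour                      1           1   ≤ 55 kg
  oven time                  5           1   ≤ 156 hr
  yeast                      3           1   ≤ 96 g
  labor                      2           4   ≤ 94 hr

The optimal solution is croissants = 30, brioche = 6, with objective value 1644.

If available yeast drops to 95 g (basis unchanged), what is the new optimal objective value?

1635

At the optimum: flour uses 36 of 55 (slack = 19); oven time uses 156 of 156 (binding); yeast uses 96 of 96 (binding); labor uses 84 of 94 (slack = 10).
By complementary slackness, y = 0 for the non-binding constraints.
Dual feasibility on the basic columns requires 5·y_oven time + 3·y_yeast = 52, 1·y_oven time + 1·y_yeast = 14.
→ y_oven time = 5 and y_yeast = 9.
Δz = y_yeast·Δb = 9 × (-1) = -9, so new z* = 1644 − 9 = 1635.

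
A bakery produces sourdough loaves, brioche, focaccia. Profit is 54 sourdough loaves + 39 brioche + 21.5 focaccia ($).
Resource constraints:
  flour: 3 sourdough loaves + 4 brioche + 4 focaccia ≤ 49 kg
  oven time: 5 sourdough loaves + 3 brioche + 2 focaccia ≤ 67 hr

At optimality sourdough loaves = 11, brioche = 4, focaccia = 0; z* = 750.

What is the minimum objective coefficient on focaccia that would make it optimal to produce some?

30

At the optimum: flour uses 49 of 49 (binding); oven time uses 67 of 67 (binding).
From A_Bᵀ y = c: 3·y_flour + 5·y_oven time = 54; 4·y_flour + 3·y_oven time = 39.
This yields shadow prices y_flour = 3, y_oven time = 9.
focaccia enters the basis when its profit ≥ yᵀa₃ = 3·4 + 9·2 = 30.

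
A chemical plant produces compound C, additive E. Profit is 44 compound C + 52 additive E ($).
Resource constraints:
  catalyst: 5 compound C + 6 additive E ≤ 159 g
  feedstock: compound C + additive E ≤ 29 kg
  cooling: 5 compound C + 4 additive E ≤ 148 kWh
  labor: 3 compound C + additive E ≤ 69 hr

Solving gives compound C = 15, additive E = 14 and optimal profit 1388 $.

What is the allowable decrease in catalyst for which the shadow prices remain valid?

5

Binding constraints: catalyst, feedstock. The basis is B = [[5,6],[1,1]] with det -1.
Per unit decrease in catalyst, x* moves by d = (1, -1).
The basis stays optimal until labor becomes binding; allowable decrease = 5 g.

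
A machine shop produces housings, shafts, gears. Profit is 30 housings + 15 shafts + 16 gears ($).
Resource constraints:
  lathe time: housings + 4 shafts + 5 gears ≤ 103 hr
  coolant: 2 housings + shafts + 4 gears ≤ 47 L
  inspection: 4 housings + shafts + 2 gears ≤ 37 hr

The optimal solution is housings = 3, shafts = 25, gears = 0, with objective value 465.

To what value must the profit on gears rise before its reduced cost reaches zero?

24

Binding: lathe time and inspection. Non-binding: coolant (16 unused).
Since coolant is not tight, its dual is 0.
From A_Bᵀ y = c: 1·y_lathe time + 4·y_inspection = 30; 4·y_lathe time + 1·y_inspection = 15.
This yields shadow prices y_lathe time = 2, y_inspection = 7.
gears enters the basis when its profit ≥ yᵀa₃ = 2·5 + 7·2 = 24.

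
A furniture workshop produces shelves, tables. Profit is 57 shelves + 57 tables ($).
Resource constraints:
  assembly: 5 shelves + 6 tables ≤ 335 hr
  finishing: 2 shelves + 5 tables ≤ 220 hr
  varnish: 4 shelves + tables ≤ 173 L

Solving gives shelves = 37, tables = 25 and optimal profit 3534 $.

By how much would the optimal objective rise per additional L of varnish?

Binding: assembly and varnish. Non-binding: finishing (21 unused).
By complementary slackness, y = 0 for the non-binding constraint.
Dual feasibility on the basic columns requires 5·y_assembly + 4·y_varnish = 57, 6·y_assembly + 1·y_varnish = 57.
This yields shadow prices y_assembly = 9, y_varnish = 3.
Shadow price of varnish = 3.

3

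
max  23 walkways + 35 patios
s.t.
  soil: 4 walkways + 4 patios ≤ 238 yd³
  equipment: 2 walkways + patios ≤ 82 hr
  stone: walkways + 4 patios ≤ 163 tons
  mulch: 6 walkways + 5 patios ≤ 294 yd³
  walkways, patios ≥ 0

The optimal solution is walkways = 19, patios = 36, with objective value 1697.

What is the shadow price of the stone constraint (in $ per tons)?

5

Check each constraint at x*: soil 220/238 (slack 18); equipment 74/82 (slack 8); stone 163/163 (tight); mulch 294/294 (tight).
Slack constraints have shadow price 0 (complementary slackness).
Dual feasibility on the basic columns requires 1·y_stone + 6·y_mulch = 23, 4·y_stone + 5·y_mulch = 35.
This yields shadow prices y_stone = 5, y_mulch = 3.
Shadow price of stone = 5.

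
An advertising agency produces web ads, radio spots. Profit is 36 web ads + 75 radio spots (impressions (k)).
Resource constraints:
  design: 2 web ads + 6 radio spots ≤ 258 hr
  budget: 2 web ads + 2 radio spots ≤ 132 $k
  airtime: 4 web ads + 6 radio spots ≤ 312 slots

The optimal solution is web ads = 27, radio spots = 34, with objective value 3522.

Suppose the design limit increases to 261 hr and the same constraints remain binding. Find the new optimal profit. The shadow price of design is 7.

3543

Δb = 3, so new z* = 3522 + (7)·(3) = 3522 + 21 = 3543.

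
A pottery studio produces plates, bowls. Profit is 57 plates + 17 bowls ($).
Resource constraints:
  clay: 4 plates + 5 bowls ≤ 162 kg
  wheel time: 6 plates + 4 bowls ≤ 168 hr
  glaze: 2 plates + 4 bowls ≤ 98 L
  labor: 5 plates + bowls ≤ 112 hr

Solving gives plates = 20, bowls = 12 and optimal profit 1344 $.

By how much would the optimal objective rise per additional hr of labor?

9

At the optimum: clay uses 140 of 162 (slack = 22); wheel time uses 168 of 168 (binding); glaze uses 88 of 98 (slack = 10); labor uses 112 of 112 (binding).
Since clay, glaze are not tight, their duals are 0.
Dual feasibility on the basic columns requires 6·y_wheel time + 5·y_labor = 57, 4·y_wheel time + 1·y_labor = 17.
This yields shadow prices y_wheel time = 2, y_labor = 9.
Shadow price of labor = 9.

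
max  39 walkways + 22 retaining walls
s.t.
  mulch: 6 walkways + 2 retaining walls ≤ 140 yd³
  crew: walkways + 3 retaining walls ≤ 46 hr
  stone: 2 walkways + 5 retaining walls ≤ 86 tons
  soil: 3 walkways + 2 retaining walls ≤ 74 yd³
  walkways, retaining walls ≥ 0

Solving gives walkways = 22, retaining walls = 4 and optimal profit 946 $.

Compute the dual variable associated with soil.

Binding: mulch and soil. Non-binding: crew (12 unused), stone (22 unused).
Slack constraints have shadow price 0 (complementary slackness).
From A_Bᵀ y = c: 6·y_mulch + 3·y_soil = 39; 2·y_mulch + 2·y_soil = 22.
This yields shadow prices y_mulch = 2, y_soil = 9.
Shadow price of soil = 9.

9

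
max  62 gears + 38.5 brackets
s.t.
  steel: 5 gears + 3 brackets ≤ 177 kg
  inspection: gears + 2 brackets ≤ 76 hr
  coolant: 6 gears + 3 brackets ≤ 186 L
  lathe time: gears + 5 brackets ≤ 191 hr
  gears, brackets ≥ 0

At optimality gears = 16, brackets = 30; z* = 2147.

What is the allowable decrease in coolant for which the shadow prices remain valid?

72

Binding constraints: inspection, coolant. The basis is B = [[1,2],[6,3]] with det -9.
Per unit decrease in coolant, x* moves by d = (-0.2222, 0.1111).
The basis stays optimal until gears reaches 0; allowable decrease = 72 L.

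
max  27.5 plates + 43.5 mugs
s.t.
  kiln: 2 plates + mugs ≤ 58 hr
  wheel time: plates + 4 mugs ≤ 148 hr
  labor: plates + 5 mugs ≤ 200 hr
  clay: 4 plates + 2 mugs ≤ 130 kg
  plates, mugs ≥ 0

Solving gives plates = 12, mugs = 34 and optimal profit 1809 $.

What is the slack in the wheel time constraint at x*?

0

wheel time used = 1·12 + 4·34 = 148; slack = 148 − 148 = 0.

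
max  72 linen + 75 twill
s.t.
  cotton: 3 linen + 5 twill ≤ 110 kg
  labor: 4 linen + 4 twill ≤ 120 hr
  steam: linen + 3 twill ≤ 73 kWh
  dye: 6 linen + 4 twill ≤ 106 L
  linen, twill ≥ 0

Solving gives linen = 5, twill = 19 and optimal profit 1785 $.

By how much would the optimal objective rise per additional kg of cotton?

9

At the optimum: cotton uses 110 of 110 (binding); labor uses 96 of 120 (slack = 24); steam uses 62 of 73 (slack = 11); dye uses 106 of 106 (binding).
Since labor, steam are not tight, their duals are 0.
From A_Bᵀ y = c: 3·y_cotton + 6·y_dye = 72; 5·y_cotton + 4·y_dye = 75.
Solving: y_cotton = 9, y_dye = 7.5.
Shadow price of cotton = 9.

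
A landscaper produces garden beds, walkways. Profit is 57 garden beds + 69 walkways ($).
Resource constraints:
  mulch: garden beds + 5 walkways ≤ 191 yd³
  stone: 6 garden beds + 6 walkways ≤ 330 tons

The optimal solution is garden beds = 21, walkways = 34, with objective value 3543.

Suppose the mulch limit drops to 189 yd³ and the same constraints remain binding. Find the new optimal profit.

3537

At the optimum: mulch uses 191 of 191 (binding); stone uses 330 of 330 (binding).
From A_Bᵀ y = c: 1·y_mulch + 6·y_stone = 57; 5·y_mulch + 6·y_stone = 69.
Solving: y_mulch = 3, y_stone = 9.
Δz = y_mulch·Δb = 3 × (-2) = -6, so new z* = 3543 − 6 = 3537.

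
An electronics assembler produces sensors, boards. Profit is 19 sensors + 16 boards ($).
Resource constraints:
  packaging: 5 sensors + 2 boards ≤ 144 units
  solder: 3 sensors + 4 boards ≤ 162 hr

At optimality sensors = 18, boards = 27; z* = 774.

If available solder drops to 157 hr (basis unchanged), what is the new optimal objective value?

Both packaging and solder are binding at x*.
From A_Bᵀ y = c: 5·y_packaging + 3·y_solder = 19; 2·y_packaging + 4·y_solder = 16.
This yields shadow prices y_packaging = 2, y_solder = 3.
Δz = y_solder·Δb = 3 × (-5) = -15, so new z* = 774 − 15 = 759.

759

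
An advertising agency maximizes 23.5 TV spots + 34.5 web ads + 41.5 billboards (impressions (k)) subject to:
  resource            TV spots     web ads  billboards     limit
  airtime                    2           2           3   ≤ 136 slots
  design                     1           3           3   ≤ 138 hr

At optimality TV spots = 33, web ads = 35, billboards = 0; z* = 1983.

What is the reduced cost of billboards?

-2

Both airtime and design are binding at x*.
The binding rows give the dual system: 2·y_airtime + 1·y_design = 23.5 and 2·y_airtime + 3·y_design = 34.5.
This yields shadow prices y_airtime = 9, y_design = 5.5.
Reduced cost of billboards: c₃ − yᵀa₃ = 41.5 − (9·3 + 5.5·3) = 41.5 − 43.5 = -2.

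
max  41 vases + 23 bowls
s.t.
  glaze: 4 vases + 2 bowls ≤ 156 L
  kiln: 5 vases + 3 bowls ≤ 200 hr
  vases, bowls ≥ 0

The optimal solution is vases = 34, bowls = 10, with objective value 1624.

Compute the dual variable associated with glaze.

Check each constraint at x*: glaze 156/156 (tight); kiln 200/200 (tight).
From A_Bᵀ y = c: 4·y_glaze + 5·y_kiln = 41; 2·y_glaze + 3·y_kiln = 23.
→ y_glaze = 4 and y_kiln = 5.
Shadow price of glaze = 4.

4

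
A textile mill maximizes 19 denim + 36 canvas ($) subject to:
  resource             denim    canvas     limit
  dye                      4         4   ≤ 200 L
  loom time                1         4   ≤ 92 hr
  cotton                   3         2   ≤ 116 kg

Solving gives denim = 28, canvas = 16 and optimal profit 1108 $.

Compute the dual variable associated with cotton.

4

Binding: loom time and cotton. Non-binding: dye (24 unused).
Slack constraints have shadow price 0 (complementary slackness).
The binding rows give the dual system: 1·y_loom time + 3·y_cotton = 19 and 4·y_loom time + 2·y_cotton = 36.
→ y_loom time = 7 and y_cotton = 4.
Shadow price of cotton = 4.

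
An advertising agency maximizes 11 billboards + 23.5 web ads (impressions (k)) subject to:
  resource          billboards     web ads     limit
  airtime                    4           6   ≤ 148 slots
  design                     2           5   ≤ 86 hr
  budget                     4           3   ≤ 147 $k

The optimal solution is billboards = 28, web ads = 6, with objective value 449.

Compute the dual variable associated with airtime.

1

Binding: airtime and design. Non-binding: budget (17 unused).
By complementary slackness, y = 0 for the non-binding constraint.
Dual feasibility on the basic columns requires 4·y_airtime + 2·y_design = 11, 6·y_airtime + 5·y_design = 23.5.
Solving: y_airtime = 1, y_design = 3.5.
Shadow price of airtime = 1.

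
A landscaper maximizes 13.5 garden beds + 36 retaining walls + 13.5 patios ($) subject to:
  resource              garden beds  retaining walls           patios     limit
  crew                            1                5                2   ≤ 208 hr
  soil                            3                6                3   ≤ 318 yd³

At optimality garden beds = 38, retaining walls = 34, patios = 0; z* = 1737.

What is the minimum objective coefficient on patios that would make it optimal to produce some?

Both crew and soil are binding at x*.
Dual feasibility on the basic columns requires 1·y_crew + 3·y_soil = 13.5, 5·y_crew + 6·y_soil = 36.
→ y_crew = 3 and y_soil = 3.5.
patios enters the basis when its profit ≥ yᵀa₃ = 3·2 + 3.5·3 = 16.5.

16.5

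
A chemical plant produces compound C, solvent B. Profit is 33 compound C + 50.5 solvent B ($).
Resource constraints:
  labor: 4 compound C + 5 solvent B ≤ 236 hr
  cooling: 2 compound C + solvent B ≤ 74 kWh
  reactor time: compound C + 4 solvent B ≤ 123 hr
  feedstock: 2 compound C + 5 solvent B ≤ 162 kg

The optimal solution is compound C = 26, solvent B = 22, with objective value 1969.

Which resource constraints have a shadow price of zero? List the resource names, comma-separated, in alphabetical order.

labor, reactor time

labor: 214/236 (slack 22)
cooling: 74/74 (binding)
reactor time: 114/123 (slack 9)
feedstock: 162/162 (binding)
By complementary slackness, a constraint with positive slack has shadow price 0 → labor, reactor time.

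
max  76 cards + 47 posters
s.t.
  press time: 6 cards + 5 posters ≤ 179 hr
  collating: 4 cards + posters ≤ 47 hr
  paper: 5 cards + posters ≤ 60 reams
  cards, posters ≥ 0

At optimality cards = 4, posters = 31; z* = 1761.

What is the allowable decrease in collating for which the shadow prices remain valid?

11.2

Binding constraints: press time, collating. The basis is B = [[6,5],[4,1]] with det -14.
Per unit decrease in collating, x* moves by d = (-0.3571, 0.4286).
The basis stays optimal until cards reaches 0; allowable decrease = 11.2 hr.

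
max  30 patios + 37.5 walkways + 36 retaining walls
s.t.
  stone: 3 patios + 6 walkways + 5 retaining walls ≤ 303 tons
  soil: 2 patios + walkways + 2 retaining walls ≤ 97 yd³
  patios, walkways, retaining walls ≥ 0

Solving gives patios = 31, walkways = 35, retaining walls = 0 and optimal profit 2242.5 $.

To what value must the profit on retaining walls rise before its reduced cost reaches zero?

Both stone and soil are binding at x*.
Dual feasibility on the basic columns requires 3·y_stone + 2·y_soil = 30, 6·y_stone + 1·y_soil = 37.5.
Solving: y_stone = 5, y_soil = 7.5.
retaining walls enters the basis when its profit ≥ yᵀa₃ = 5·5 + 7.5·2 = 40.

40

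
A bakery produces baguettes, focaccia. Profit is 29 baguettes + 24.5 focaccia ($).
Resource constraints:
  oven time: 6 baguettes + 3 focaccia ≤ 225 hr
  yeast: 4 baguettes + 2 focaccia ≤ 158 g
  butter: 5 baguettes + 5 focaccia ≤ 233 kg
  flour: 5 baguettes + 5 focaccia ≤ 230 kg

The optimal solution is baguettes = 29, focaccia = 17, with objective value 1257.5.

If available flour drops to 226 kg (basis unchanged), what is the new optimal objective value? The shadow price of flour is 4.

Δb = -4, so new z* = 1257.5 + (4)·(-4) = 1257.5 − 16 = 1241.5.

1241.5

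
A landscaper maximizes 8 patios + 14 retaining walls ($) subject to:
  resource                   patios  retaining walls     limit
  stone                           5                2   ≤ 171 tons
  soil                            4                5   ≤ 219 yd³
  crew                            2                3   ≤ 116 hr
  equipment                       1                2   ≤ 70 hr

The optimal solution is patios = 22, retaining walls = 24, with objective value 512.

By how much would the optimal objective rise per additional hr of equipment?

At the optimum: stone uses 158 of 171 (slack = 13); soil uses 208 of 219 (slack = 11); crew uses 116 of 116 (binding); equipment uses 70 of 70 (binding).
Since stone, soil are not tight, their duals are 0.
Dual feasibility on the basic columns requires 2·y_crew + 1·y_equipment = 8, 3·y_crew + 2·y_equipment = 14.
This yields shadow prices y_crew = 2, y_equipment = 4.
Shadow price of equipment = 4.

4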